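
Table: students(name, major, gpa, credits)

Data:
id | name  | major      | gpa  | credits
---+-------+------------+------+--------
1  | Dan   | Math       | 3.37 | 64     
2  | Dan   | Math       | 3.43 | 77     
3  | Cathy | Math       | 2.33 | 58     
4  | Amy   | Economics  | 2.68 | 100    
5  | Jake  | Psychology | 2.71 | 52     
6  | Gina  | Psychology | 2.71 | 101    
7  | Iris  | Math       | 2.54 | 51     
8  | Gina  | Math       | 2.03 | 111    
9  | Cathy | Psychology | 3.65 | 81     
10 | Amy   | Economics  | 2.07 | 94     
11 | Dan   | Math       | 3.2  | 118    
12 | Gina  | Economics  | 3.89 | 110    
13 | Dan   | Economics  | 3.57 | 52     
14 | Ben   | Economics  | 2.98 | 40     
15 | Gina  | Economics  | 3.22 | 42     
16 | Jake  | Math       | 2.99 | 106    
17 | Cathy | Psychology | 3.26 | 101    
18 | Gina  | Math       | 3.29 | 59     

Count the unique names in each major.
SELECT major, COUNT(DISTINCT name)
FROM students
GROUP BY major

Result:
  Economics: 4 distinct
  Math: 5 distinct
  Psychology: 3 distinct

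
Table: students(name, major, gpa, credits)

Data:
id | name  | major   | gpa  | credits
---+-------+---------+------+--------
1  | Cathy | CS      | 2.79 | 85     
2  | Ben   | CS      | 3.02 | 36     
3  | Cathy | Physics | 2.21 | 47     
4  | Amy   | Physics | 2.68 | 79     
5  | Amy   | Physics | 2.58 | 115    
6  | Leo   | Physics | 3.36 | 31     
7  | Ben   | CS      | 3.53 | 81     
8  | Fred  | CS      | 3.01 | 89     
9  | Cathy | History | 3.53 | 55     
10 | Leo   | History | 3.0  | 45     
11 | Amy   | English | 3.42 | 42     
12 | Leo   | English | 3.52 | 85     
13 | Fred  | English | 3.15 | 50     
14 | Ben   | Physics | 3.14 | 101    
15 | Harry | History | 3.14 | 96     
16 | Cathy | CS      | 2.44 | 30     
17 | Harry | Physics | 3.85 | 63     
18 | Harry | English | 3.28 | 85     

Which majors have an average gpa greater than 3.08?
SELECT major, AVG(gpa)
FROM students
GROUP BY major
HAVING AVG(gpa) > 3.08

Result:
  English: avg=3.34
  History: avg=3.22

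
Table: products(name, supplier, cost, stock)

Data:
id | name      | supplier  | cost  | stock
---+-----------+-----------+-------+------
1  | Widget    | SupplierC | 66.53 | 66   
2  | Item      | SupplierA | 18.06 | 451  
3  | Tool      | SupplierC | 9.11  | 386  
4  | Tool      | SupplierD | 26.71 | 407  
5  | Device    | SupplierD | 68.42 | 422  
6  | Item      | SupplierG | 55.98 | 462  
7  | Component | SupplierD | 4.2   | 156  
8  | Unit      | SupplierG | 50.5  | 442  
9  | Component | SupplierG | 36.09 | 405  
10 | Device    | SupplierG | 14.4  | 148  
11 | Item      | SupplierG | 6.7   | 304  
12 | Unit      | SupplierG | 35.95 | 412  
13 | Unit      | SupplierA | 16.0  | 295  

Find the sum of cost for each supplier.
SELECT supplier, SUM(cost) as result
FROM products
GROUP BY supplier

Result:
  SupplierA: 34.06
  SupplierC: 75.64
  SupplierD: 99.33
  SupplierG: 199.62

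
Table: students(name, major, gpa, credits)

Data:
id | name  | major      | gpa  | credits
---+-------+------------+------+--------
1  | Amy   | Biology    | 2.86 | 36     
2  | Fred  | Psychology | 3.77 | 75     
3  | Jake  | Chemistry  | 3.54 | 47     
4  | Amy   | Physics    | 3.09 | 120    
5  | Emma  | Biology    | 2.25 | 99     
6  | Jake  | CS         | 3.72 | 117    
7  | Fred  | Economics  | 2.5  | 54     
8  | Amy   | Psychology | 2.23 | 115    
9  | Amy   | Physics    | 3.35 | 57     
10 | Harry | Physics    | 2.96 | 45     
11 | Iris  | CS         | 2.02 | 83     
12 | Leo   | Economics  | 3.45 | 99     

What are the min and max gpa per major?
SELECT major, MIN(gpa), MAX(gpa)
FROM students
GROUP BY major

Result:
  Biology: min=2.25, max=2.86
  CS: min=2.02, max=3.72
  Chemistry: min=3.54, max=3.54
  Economics: min=2.50, max=3.45
  Physics: min=2.96, max=3.35
  Psychology: min=2.23, max=3.77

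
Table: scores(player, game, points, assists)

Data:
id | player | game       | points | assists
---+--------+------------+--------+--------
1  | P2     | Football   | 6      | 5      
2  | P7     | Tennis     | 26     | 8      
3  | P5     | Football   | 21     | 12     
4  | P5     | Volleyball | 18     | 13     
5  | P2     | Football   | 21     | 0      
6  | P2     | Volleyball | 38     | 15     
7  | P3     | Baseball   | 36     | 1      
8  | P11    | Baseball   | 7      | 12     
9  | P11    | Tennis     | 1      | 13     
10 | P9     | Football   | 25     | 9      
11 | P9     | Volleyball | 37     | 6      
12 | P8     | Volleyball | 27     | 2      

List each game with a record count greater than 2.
SELECT game, COUNT(*) as cnt
FROM scores
GROUP BY game
HAVING COUNT(*) > 2

Result:
  Football: 4
  Volleyball: 4

Note: HAVING filters groups after aggregation, WHERE filters rows before.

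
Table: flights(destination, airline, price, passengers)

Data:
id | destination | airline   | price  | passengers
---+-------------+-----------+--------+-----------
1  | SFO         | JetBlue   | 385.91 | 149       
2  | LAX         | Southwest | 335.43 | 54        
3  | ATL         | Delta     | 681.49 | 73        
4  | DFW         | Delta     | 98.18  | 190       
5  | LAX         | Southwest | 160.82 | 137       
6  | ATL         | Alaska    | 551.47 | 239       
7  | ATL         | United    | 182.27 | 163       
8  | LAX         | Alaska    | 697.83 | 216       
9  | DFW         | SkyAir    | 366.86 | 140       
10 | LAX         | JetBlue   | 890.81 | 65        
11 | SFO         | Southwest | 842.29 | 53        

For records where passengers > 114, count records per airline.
SELECT airline, COUNT(*)
FROM flights
WHERE passengers > 114
GROUP BY airline

Note: WHERE filters rows before grouping.

Result:
  Alaska: 2
  Delta: 1
  JetBlue: 1
  SkyAir: 1
  Southwest: 1
  United: 1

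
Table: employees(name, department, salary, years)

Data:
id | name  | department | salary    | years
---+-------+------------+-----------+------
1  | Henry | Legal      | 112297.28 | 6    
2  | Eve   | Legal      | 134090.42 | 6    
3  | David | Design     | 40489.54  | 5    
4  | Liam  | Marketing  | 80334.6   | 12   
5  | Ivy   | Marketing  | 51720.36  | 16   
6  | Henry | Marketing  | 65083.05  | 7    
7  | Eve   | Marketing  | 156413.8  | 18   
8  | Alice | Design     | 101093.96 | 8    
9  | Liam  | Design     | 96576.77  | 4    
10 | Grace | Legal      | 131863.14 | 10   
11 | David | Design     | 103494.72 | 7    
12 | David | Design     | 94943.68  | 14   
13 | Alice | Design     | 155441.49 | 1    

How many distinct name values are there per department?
SELECT department, COUNT(DISTINCT name)
FROM employees
GROUP BY department

Result:
  Design: 3 distinct
  Legal: 3 distinct
  Marketing: 4 distinct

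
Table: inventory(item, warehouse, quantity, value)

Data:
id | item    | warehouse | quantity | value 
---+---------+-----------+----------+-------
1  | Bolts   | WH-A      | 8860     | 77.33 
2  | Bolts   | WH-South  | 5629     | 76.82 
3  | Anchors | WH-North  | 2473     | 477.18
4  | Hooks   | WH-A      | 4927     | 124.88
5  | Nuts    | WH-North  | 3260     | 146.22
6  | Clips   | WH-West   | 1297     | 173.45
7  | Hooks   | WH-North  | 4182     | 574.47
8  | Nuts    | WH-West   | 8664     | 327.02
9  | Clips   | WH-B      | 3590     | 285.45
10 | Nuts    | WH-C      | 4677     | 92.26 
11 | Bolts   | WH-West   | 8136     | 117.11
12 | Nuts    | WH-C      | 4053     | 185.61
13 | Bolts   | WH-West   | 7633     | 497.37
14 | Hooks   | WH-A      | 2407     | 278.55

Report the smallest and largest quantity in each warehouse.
SELECT warehouse, MIN(quantity), MAX(quantity)
FROM inventory
GROUP BY warehouse

Result:
  WH-A: min=2407, max=8860
  WH-B: min=3590, max=3590
  WH-C: min=4053, max=4677
  WH-North: min=2473, max=4182
  WH-South: min=5629, max=5629
  WH-West: min=1297, max=8664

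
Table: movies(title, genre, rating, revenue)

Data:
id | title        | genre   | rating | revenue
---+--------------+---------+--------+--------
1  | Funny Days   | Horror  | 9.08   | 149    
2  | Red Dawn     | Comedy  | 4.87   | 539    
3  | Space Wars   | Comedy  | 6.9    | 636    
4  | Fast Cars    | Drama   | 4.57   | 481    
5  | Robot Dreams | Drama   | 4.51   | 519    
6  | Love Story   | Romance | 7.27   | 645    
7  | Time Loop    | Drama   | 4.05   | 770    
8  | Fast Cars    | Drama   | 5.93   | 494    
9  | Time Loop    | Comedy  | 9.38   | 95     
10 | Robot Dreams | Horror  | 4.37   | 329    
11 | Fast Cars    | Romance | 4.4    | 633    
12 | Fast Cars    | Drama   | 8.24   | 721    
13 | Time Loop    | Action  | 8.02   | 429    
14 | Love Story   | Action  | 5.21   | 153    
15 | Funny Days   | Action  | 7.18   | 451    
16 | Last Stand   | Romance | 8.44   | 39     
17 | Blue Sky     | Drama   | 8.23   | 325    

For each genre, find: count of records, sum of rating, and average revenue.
SELECT genre,
       COUNT(*) as cnt,
       SUM(rating) as total_rating,
       AVG(revenue) as avg_revenue
FROM movies
GROUP BY genre

Result:
  Action: 3 records, 20.41 total rating, 344.33 avg revenue
  Comedy: 3 records, 21.15 total rating, 423.33 avg revenue
  Drama: 6 records, 35.53 total rating, 551.67 avg revenue
  Horror: 2 records, 13.45 total rating, 239.00 avg revenue
  Romance: 3 records, 20.11 total rating, 439.00 avg revenue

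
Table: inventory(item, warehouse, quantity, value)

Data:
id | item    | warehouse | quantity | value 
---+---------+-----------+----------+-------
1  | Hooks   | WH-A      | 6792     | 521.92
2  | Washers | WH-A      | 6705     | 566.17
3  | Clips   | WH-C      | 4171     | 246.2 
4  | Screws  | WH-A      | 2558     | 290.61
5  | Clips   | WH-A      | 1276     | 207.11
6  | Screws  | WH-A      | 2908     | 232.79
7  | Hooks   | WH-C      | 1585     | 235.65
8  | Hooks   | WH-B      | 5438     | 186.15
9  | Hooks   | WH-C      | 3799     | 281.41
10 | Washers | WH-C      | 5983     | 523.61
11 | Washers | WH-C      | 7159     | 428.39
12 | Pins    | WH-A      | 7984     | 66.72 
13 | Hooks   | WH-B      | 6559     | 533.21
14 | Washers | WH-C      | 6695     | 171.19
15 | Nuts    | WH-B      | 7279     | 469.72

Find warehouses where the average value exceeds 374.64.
SELECT warehouse, AVG(value)
FROM inventory
GROUP BY warehouse
HAVING AVG(value) > 374.64

Result:
  WH-B: avg=396.36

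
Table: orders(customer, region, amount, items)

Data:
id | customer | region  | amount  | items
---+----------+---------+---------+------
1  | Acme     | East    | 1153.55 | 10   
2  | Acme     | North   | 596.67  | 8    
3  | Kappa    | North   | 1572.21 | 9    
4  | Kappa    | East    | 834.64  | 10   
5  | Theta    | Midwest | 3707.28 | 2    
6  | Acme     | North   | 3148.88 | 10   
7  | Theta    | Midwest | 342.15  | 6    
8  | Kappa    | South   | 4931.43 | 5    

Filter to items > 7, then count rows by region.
SELECT region, COUNT(*)
FROM orders
WHERE items > 7
GROUP BY region

Note: WHERE filters rows before grouping.

Result:
  East: 2
  North: 3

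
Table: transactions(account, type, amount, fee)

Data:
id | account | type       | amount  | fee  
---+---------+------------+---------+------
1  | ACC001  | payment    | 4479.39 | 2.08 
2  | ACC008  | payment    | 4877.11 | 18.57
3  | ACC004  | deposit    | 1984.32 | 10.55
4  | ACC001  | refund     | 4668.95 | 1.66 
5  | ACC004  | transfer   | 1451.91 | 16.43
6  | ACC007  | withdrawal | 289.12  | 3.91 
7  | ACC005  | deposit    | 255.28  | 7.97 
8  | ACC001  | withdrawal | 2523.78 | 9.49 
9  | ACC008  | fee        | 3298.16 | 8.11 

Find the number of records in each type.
SELECT type, COUNT(*) as count
FROM transactions
GROUP BY type

Result:
  deposit: 2
  fee: 1
  payment: 2
  refund: 1
  transfer: 1
  withdrawal: 2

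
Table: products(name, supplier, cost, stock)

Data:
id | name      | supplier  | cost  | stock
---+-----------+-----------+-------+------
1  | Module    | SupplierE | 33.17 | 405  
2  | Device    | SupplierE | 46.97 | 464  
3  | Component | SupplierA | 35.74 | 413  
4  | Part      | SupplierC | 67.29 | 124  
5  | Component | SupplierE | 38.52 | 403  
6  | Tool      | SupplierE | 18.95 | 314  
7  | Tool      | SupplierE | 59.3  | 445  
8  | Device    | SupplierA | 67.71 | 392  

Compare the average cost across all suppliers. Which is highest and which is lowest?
SELECT supplier, AVG(cost)
FROM products
GROUP BY supplier
ORDER BY AVG(cost)

All groups:
  SupplierE: 39.38
  SupplierA: 51.73
  SupplierC: 67.29

Highest: SupplierC (67.29)
Lowest: SupplierE (39.38)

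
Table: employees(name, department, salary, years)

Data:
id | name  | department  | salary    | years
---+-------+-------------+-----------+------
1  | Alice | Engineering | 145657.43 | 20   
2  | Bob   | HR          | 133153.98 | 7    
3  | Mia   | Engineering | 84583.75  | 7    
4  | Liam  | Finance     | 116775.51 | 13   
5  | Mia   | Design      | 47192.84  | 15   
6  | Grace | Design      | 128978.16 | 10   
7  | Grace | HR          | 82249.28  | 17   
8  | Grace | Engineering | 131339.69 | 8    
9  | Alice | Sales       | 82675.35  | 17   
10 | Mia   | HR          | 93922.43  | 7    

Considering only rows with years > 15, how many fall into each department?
SELECT department, COUNT(*)
FROM employees
WHERE years > 15
GROUP BY department

Note: WHERE filters rows before grouping.

Result:
  Engineering: 1
  HR: 1
  Sales: 1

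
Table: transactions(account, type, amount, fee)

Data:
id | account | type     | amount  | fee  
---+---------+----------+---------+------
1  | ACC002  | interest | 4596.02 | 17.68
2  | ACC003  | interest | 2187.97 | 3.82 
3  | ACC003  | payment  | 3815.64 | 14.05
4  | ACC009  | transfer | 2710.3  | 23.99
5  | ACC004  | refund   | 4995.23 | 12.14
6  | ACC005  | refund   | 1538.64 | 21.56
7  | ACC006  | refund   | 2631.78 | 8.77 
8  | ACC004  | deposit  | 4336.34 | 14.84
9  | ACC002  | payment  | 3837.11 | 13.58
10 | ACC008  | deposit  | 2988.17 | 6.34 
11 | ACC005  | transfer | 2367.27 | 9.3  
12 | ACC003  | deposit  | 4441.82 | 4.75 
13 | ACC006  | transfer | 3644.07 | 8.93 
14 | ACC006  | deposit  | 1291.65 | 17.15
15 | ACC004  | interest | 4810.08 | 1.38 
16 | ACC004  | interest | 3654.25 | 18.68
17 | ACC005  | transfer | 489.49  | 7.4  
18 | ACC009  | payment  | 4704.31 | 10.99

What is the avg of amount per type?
SELECT type, AVG(amount) as result
FROM transactions
GROUP BY type

Result:
  deposit: 3264.50
  interest: 3812.08
  payment: 4119.02
  refund: 3055.22
  transfer: 2302.78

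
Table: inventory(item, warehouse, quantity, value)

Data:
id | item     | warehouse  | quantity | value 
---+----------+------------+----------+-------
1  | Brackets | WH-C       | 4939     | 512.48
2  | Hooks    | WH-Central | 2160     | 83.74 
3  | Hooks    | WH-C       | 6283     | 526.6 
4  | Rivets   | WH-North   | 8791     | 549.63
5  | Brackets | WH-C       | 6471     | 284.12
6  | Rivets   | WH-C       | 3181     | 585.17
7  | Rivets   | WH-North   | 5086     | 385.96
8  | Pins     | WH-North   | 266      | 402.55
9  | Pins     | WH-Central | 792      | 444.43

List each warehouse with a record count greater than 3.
SELECT warehouse, COUNT(*) as cnt
FROM inventory
GROUP BY warehouse
HAVING COUNT(*) > 3

Result:
  WH-C: 4

Note: HAVING filters groups after aggregation, WHERE filters rows before.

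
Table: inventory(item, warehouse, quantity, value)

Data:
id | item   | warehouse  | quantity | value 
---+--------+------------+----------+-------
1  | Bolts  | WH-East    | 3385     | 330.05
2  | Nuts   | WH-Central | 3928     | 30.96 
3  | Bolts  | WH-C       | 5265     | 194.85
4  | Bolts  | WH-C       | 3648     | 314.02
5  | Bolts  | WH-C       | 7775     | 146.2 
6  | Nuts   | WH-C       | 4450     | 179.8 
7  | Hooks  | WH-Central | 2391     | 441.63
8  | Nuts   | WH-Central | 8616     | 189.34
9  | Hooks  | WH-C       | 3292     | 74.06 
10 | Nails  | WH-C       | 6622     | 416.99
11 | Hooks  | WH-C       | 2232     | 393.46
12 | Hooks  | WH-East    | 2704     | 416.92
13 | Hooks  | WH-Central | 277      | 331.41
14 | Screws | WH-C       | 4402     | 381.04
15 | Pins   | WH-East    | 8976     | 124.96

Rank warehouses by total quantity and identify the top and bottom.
SELECT warehouse, SUM(quantity)
FROM inventory
GROUP BY warehouse
ORDER BY SUM(quantity)

All groups:
  WH-East: 15065
  WH-Central: 15212
  WH-C: 37686

Highest: WH-C (37686)
Lowest: WH-East (15065)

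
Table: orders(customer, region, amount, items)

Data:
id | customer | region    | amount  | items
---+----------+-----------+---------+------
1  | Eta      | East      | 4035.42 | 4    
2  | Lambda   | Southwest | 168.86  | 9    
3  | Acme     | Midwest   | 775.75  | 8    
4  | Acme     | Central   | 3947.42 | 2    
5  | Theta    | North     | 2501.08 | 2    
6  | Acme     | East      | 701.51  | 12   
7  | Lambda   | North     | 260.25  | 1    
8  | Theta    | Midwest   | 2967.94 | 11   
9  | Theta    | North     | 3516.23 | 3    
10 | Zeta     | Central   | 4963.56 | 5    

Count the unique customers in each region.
SELECT region, COUNT(DISTINCT customer)
FROM orders
GROUP BY region

Result:
  Central: 2 distinct
  East: 2 distinct
  Midwest: 2 distinct
  North: 2 distinct
  Southwest: 1 distinct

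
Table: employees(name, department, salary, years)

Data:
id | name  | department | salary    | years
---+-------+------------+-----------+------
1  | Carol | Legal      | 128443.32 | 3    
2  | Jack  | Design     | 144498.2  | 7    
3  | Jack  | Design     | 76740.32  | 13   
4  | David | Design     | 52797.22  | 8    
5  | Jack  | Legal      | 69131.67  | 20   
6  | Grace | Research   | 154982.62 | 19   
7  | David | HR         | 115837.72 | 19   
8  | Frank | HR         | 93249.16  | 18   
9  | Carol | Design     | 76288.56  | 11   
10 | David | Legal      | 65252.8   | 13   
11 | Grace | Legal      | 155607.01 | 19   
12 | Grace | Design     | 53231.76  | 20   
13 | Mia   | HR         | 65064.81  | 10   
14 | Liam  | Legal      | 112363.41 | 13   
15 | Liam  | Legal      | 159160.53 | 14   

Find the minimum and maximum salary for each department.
SELECT department, MIN(salary), MAX(salary)
FROM employees
GROUP BY department

Result:
  Design: min=52797.22, max=144498.20
  HR: min=65064.81, max=115837.72
  Legal: min=65252.80, max=159160.53
  Research: min=154982.62, max=154982.62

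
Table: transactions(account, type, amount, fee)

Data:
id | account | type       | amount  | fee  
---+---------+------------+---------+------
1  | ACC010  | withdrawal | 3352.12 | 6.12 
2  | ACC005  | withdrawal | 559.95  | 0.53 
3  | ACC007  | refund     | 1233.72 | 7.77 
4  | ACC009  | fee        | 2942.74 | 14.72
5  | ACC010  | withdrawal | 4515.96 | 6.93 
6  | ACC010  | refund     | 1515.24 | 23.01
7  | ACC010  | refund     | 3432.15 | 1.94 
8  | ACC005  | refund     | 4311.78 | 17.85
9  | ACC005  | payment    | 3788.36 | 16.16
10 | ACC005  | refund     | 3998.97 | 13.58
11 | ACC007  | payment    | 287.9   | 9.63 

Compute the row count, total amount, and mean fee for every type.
SELECT type,
       COUNT(*) as cnt,
       SUM(amount) as total_amount,
       AVG(fee) as avg_fee
FROM transactions
GROUP BY type

Result:
  fee: 1 records, 2942.74 total amount, 14.72 avg fee
  payment: 2 records, 4076.26 total amount, 12.90 avg fee
  refund: 5 records, 14491.86 total amount, 12.83 avg fee
  withdrawal: 3 records, 8428.03 total amount, 4.53 avg fee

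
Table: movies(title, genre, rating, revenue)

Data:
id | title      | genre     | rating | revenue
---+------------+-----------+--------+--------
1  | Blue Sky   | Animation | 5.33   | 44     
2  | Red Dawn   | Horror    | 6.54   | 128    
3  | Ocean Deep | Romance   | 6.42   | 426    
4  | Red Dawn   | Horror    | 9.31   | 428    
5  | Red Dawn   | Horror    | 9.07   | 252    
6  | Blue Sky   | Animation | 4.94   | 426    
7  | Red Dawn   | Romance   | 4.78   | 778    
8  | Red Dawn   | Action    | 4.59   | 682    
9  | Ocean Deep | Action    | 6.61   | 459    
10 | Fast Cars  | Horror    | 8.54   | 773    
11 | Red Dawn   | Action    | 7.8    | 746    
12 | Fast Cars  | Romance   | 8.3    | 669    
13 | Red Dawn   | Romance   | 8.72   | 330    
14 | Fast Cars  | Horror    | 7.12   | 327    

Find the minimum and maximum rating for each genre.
SELECT genre, MIN(rating), MAX(rating)
FROM movies
GROUP BY genre

Result:
  Action: min=4.59, max=7.80
  Animation: min=4.94, max=5.33
  Horror: min=6.54, max=9.31
  Romance: min=4.78, max=8.72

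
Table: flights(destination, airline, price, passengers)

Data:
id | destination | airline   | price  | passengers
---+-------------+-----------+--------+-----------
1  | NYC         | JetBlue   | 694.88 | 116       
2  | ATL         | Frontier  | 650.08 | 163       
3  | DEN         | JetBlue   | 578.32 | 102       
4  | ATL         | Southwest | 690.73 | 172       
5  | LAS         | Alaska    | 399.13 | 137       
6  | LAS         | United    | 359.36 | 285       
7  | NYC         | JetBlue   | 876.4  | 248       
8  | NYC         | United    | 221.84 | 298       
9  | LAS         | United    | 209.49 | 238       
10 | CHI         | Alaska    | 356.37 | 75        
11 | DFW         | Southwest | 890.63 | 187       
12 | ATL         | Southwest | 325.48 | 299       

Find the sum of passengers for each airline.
SELECT airline, SUM(passengers) as result
FROM flights
GROUP BY airline

Result:
  Alaska: 212
  Frontier: 163
  JetBlue: 466
  Southwest: 658
  United: 821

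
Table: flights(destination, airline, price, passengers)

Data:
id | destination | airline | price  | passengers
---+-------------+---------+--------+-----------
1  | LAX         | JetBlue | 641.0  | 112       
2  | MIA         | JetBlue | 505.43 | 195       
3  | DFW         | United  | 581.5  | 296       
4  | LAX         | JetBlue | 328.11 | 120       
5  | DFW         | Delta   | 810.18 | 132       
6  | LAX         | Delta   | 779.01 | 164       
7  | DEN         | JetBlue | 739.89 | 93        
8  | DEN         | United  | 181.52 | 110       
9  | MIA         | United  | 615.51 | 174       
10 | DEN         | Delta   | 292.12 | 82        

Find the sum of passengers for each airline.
SELECT airline, SUM(passengers) as result
FROM flights
GROUP BY airline

Result:
  Delta: 378
  JetBlue: 520
  United: 580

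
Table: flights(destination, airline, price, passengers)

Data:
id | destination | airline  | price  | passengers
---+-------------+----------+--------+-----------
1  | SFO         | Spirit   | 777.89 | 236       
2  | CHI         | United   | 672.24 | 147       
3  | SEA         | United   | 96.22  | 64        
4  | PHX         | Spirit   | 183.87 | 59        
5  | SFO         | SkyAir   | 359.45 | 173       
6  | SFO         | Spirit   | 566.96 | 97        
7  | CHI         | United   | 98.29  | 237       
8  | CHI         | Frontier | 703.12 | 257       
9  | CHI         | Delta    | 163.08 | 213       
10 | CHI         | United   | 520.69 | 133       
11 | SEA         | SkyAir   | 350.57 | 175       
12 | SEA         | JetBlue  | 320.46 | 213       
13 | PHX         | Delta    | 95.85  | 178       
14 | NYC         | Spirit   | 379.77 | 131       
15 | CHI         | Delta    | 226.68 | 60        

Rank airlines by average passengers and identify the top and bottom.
SELECT airline, AVG(passengers)
FROM flights
GROUP BY airline
ORDER BY AVG(passengers)

All groups:
  Spirit: 130.75
  United: 145.25
  Delta: 150.33
  SkyAir: 174.00
  JetBlue: 213.00
  Frontier: 257.00

Highest: Frontier (257.00)
Lowest: Spirit (130.75)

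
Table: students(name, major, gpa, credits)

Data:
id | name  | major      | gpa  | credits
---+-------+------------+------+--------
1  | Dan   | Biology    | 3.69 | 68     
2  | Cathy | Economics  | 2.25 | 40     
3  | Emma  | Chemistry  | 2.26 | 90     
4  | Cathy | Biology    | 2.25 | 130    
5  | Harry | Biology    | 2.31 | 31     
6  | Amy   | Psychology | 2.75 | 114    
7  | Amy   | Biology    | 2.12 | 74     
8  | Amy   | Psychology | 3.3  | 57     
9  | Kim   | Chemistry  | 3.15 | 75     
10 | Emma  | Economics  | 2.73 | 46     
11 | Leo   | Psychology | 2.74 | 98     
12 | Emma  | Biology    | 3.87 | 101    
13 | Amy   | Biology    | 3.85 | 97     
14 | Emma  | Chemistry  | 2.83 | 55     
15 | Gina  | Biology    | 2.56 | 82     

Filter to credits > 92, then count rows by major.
SELECT major, COUNT(*)
FROM students
WHERE credits > 92
GROUP BY major

Note: WHERE filters rows before grouping.

Result:
  Biology: 3
  Psychology: 2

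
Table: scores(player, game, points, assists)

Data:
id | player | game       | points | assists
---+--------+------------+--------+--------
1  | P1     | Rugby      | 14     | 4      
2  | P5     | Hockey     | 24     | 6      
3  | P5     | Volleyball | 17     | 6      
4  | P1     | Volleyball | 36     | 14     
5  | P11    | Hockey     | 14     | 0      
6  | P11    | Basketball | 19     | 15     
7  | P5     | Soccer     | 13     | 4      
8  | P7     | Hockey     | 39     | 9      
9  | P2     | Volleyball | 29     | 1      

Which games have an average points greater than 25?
SELECT game, AVG(points)
FROM scores
GROUP BY game
HAVING AVG(points) > 25

Result:
  Hockey: avg=25.67
  Volleyball: avg=27.33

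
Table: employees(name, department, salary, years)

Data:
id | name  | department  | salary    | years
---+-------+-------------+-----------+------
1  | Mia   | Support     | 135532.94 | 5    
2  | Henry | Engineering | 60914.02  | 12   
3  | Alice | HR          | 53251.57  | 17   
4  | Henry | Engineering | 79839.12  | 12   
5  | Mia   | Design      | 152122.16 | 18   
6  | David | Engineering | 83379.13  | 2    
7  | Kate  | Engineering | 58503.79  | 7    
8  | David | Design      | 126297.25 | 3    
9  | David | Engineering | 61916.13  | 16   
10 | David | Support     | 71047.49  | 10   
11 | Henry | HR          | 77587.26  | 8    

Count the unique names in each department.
SELECT department, COUNT(DISTINCT name)
FROM employees
GROUP BY department

Result:
  Design: 2 distinct
  Engineering: 3 distinct
  HR: 2 distinct
  Support: 2 distinct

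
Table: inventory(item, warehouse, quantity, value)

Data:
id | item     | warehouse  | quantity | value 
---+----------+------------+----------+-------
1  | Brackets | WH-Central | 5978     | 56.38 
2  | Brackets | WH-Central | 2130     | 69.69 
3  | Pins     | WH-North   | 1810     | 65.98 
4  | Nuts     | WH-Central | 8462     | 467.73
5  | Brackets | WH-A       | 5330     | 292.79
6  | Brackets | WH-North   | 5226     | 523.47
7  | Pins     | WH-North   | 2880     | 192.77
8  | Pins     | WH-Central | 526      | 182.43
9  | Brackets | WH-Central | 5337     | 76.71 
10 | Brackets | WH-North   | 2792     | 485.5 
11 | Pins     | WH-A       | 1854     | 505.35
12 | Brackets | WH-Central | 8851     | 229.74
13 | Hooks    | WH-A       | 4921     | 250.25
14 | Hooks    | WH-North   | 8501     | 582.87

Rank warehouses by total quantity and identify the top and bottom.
SELECT warehouse, SUM(quantity)
FROM inventory
GROUP BY warehouse
ORDER BY SUM(quantity)

All groups:
  WH-A: 12105
  WH-North: 21209
  WH-Central: 31284

Highest: WH-Central (31284)
Lowest: WH-A (12105)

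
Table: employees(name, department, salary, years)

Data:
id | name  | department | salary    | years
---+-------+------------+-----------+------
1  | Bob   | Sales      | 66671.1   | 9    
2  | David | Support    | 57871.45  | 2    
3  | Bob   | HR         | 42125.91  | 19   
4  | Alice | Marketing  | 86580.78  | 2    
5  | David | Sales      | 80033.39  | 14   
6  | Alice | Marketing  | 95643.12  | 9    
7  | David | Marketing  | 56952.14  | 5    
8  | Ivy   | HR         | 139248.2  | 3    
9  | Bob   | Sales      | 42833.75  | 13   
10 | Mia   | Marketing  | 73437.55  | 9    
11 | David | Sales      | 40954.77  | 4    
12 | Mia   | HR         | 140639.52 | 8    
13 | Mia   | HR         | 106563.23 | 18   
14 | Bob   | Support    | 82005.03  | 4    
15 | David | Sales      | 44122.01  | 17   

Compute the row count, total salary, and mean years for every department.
SELECT department,
       COUNT(*) as cnt,
       SUM(salary) as total_salary,
       AVG(years) as avg_years
FROM employees
GROUP BY department

Result:
  HR: 4 records, 428576.86 total salary, 12.00 avg years
  Marketing: 4 records, 312613.59 total salary, 6.25 avg years
  Sales: 5 records, 274615.02 total salary, 11.40 avg years
  Support: 2 records, 139876.48 total salary, 3.00 avg years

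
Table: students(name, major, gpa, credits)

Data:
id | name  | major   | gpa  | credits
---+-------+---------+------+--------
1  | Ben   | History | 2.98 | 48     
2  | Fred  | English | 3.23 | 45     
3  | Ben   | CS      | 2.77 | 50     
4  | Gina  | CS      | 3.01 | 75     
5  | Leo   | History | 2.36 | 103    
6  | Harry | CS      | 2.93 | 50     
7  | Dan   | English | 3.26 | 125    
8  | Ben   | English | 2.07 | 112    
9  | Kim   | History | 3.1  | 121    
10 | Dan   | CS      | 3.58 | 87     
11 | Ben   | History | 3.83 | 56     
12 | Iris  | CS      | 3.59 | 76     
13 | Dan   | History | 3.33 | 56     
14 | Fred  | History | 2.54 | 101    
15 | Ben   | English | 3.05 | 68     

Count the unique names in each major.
SELECT major, COUNT(DISTINCT name)
FROM students
GROUP BY major

Result:
  CS: 5 distinct
  English: 3 distinct
  History: 5 distinct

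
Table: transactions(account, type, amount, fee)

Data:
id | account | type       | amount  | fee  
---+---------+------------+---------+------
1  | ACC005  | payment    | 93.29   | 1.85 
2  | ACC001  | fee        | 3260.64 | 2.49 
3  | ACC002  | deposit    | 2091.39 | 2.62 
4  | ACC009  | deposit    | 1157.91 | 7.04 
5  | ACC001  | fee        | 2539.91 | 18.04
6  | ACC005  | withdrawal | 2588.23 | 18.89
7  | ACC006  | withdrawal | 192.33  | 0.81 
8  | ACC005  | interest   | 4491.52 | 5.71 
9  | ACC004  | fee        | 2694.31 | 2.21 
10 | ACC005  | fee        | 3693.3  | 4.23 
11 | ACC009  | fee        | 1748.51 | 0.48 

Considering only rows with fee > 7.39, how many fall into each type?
SELECT type, COUNT(*)
FROM transactions
WHERE fee > 7.39
GROUP BY type

Note: WHERE filters rows before grouping.

Result:
  fee: 1
  withdrawal: 1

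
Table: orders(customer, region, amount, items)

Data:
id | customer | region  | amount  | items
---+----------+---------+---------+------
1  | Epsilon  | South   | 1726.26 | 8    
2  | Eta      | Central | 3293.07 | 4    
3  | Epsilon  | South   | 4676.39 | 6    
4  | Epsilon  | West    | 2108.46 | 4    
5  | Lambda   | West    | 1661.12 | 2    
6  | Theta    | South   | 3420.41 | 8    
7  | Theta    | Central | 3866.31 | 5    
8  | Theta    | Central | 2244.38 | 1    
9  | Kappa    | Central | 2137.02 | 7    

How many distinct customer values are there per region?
SELECT region, COUNT(DISTINCT customer)
FROM orders
GROUP BY region

Result:
  Central: 3 distinct
  South: 2 distinct
  West: 2 distinct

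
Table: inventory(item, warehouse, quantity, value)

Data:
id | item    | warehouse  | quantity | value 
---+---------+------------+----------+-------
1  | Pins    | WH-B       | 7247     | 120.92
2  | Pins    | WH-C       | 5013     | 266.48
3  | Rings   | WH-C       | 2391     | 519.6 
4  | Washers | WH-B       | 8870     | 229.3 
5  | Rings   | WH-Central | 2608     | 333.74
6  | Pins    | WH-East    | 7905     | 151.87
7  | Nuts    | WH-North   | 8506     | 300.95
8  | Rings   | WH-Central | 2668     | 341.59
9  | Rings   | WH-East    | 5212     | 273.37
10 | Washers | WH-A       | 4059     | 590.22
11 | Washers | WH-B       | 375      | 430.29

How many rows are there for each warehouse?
SELECT warehouse, COUNT(*) as count
FROM inventory
GROUP BY warehouse

Result:
  WH-A: 1
  WH-B: 3
  WH-C: 2
  WH-Central: 2
  WH-East: 2
  WH-North: 1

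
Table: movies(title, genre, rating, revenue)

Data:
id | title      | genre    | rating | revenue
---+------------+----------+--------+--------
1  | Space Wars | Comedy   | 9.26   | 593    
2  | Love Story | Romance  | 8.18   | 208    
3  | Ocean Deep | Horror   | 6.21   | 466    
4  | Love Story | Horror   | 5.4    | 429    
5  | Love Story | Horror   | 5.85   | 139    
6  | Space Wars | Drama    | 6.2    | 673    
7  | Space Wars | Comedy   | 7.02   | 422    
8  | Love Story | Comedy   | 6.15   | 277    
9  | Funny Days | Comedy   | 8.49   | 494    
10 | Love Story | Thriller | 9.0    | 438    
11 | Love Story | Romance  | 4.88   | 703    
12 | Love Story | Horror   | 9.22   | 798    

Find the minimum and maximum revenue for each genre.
SELECT genre, MIN(revenue), MAX(revenue)
FROM movies
GROUP BY genre

Result:
  Comedy: min=277, max=593
  Drama: min=673, max=673
  Horror: min=139, max=798
  Romance: min=208, max=703
  Thriller: min=438, max=438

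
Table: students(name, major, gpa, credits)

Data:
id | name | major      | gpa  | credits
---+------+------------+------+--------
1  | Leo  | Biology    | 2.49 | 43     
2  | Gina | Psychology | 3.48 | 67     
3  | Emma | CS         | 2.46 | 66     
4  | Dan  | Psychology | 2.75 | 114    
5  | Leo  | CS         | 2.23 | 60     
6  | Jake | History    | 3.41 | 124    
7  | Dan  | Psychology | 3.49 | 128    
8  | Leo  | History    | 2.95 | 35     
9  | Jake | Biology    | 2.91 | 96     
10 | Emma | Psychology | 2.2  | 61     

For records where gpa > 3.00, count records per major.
SELECT major, COUNT(*)
FROM students
WHERE gpa > 3.00
GROUP BY major

Note: WHERE filters rows before grouping.

Result:
  History: 1
  Psychology: 2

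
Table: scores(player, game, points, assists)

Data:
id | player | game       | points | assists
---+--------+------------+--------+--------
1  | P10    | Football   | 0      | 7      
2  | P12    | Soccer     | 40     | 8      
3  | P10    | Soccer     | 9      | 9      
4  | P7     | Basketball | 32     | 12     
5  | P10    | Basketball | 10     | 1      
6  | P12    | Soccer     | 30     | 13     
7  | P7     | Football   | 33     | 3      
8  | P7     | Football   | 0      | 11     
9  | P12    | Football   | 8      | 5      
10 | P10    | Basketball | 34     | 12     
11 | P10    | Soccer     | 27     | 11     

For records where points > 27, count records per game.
SELECT game, COUNT(*)
FROM scores
WHERE points > 27
GROUP BY game

Note: WHERE filters rows before grouping.

Result:
  Basketball: 2
  Football: 1
  Soccer: 2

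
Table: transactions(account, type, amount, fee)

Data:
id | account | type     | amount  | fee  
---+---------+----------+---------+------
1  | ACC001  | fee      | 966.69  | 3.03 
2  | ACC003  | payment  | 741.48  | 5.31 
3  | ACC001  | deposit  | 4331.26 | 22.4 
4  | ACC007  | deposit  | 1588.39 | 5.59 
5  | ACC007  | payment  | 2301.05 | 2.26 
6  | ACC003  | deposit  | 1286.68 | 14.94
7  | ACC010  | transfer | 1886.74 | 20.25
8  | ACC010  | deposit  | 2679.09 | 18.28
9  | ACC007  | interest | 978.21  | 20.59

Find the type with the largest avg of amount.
SELECT type, AVG(amount) as val
FROM transactions
GROUP BY type
ORDER BY val DESC
LIMIT 1

Result: deposit with avg(amount) = 2471.36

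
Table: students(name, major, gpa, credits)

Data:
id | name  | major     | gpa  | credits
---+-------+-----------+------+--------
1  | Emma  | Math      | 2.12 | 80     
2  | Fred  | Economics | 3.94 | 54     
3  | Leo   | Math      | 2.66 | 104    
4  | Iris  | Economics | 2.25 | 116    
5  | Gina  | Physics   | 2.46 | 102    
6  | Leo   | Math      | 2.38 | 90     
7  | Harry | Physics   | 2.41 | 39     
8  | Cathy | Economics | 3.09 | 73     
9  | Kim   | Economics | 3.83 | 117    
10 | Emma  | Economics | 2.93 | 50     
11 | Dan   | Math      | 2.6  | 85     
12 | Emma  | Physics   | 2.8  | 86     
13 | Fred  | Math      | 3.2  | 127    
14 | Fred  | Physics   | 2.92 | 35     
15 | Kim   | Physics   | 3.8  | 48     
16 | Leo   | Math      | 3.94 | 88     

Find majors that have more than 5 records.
SELECT major, COUNT(*) as cnt
FROM students
GROUP BY major
HAVING COUNT(*) > 5

Result:
  Math: 6

Note: HAVING filters groups after aggregation, WHERE filters rows before.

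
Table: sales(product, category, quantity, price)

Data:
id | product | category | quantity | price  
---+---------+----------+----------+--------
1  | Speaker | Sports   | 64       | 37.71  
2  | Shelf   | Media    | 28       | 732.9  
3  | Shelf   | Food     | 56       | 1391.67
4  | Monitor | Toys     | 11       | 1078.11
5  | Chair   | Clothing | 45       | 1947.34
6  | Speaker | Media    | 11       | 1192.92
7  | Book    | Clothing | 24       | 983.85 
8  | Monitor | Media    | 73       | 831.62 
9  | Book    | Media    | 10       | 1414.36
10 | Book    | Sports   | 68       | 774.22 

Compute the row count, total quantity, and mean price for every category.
SELECT category,
       COUNT(*) as cnt,
       SUM(quantity) as total_quantity,
       AVG(price) as avg_price
FROM sales
GROUP BY category

Result:
  Clothing: 2 records, 69 total quantity, 1465.60 avg price
  Food: 1 records, 56 total quantity, 1391.67 avg price
  Media: 4 records, 122 total quantity, 1042.95 avg price
  Sports: 2 records, 132 total quantity, 405.97 avg price
  Toys: 1 records, 11 total quantity, 1078.11 avg price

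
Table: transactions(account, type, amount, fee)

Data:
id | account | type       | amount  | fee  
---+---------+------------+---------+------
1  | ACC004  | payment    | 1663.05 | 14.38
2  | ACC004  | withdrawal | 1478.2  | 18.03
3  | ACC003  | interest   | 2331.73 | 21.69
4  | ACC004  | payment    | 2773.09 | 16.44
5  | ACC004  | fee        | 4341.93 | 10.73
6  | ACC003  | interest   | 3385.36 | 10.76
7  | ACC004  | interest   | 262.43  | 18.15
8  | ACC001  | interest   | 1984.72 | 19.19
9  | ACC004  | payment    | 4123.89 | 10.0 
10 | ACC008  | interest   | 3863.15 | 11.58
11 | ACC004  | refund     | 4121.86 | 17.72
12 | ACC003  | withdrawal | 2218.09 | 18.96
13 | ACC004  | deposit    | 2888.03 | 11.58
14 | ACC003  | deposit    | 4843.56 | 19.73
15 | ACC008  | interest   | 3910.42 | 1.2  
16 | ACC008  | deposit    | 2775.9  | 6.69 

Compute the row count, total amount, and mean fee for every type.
SELECT type,
       COUNT(*) as cnt,
       SUM(amount) as total_amount,
       AVG(fee) as avg_fee
FROM transactions
GROUP BY type

Result:
  deposit: 3 records, 10507.49 total amount, 12.67 avg fee
  fee: 1 records, 4341.93 total amount, 10.73 avg fee
  interest: 6 records, 15737.81 total amount, 13.76 avg fee
  payment: 3 records, 8560.03 total amount, 13.61 avg fee
  refund: 1 records, 4121.86 total amount, 17.72 avg fee
  withdrawal: 2 records, 3696.29 total amount, 18.50 avg fee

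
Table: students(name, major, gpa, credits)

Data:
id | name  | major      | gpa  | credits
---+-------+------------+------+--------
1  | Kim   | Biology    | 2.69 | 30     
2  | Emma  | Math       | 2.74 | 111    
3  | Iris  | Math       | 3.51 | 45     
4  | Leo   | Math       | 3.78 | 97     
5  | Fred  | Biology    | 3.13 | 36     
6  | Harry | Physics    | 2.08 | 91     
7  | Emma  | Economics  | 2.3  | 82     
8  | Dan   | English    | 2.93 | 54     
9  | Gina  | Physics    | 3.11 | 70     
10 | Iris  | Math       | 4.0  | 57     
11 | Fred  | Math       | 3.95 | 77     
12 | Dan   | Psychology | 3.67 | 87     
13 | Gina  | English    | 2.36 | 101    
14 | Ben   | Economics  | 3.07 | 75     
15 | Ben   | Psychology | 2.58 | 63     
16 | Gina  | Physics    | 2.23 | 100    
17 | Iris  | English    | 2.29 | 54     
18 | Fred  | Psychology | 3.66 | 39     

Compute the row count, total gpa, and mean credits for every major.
SELECT major,
       COUNT(*) as cnt,
       SUM(gpa) as total_gpa,
       AVG(credits) as avg_credits
FROM students
GROUP BY major

Result:
  Biology: 2 records, 5.82 total gpa, 33.00 avg credits
  Economics: 2 records, 5.37 total gpa, 78.50 avg credits
  English: 3 records, 7.58 total gpa, 69.67 avg credits
  Math: 5 records, 17.98 total gpa, 77.40 avg credits
  Physics: 3 records, 7.42 total gpa, 87.00 avg credits
  Psychology: 3 records, 9.91 total gpa, 63.00 avg credits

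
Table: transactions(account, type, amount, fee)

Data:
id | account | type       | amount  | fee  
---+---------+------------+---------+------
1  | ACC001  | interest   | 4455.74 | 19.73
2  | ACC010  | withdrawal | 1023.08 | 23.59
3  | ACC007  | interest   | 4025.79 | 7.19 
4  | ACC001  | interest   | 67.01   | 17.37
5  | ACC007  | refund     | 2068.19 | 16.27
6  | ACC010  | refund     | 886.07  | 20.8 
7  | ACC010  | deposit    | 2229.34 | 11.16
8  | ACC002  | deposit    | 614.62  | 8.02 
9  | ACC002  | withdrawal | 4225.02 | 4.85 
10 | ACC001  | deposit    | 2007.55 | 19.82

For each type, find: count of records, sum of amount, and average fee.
SELECT type,
       COUNT(*) as cnt,
       SUM(amount) as total_amount,
       AVG(fee) as avg_fee
FROM transactions
GROUP BY type

Result:
  deposit: 3 records, 4851.51 total amount, 13.00 avg fee
  interest: 3 records, 8548.54 total amount, 14.76 avg fee
  refund: 2 records, 2954.26 total amount, 18.54 avg fee
  withdrawal: 2 records, 5248.10 total amount, 14.22 avg fee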